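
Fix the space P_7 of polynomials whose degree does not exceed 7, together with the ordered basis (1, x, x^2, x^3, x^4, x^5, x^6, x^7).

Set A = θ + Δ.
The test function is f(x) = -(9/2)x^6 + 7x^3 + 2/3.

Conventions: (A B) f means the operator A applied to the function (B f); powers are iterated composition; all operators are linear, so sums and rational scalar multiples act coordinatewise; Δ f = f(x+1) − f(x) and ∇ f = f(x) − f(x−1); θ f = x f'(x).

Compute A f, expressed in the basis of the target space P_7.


θ f = -27x^6 + 21x^3
Δ f = -27x^5 - (135/2)x^4 - 90x^3 - (93/2)x^2 - 6x + 5/2
(θ + Δ) f = -27x^6 - 27x^5 - (135/2)x^4 - 69x^3 - (93/2)x^2 - 6x + 5/2

g(x) = -27x^6 - 27x^5 - (135/2)x^4 - 69x^3 - (93/2)x^2 - 6x + 5/2


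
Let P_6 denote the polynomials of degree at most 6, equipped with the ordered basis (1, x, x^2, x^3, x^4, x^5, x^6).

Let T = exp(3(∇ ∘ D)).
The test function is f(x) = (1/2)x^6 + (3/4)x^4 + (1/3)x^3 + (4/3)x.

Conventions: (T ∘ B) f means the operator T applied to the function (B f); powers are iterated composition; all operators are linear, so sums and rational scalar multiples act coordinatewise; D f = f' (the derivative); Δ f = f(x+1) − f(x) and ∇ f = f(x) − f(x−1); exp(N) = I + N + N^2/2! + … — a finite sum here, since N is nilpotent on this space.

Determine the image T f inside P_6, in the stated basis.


order-1 term: 45x^4 - 90x^3 + 117x^2 - 66x + 15
order-2 term: 810x^2 - 1620x + 1026
order-3 term: 1620
the series for exp(3(∇ ∘ D)) f terminates at order 3
exp(3(∇ ∘ D)) f = (1/2)x^6 + (183/4)x^4 - (269/3)x^3 + 927x^2 - (5054/3)x + 2661

the result is g(x) = (1/2)x^6 + (183/4)x^4 - (269/3)x^3 + 927x^2 - (5054/3)x + 2661


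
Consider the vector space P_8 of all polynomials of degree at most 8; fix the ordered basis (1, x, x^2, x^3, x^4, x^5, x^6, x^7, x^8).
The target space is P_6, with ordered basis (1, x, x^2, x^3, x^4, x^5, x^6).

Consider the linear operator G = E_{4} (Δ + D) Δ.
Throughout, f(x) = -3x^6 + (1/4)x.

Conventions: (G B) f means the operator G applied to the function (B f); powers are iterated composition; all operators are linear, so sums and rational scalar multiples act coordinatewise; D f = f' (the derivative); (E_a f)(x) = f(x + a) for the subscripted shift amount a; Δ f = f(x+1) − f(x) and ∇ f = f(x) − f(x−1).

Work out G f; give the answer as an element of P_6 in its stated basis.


Δ f = -18x^5 - 45x^4 - 60x^3 - 45x^2 - 18x - 11/4
Δ Δ f = -90x^4 - 360x^3 - 630x^2 - 540x - 186
D Δ f = -90x^4 - 180x^3 - 180x^2 - 90x - 18
(Δ + D) Δ f = -180x^4 - 540x^3 - 810x^2 - 630x - 204
E_{4} (Δ + D) Δ f = -180x^4 - 3420x^3 - 24570x^2 - 79110x - 96324

the image equals g(x) = -180x^4 - 3420x^3 - 24570x^2 - 79110x - 96324


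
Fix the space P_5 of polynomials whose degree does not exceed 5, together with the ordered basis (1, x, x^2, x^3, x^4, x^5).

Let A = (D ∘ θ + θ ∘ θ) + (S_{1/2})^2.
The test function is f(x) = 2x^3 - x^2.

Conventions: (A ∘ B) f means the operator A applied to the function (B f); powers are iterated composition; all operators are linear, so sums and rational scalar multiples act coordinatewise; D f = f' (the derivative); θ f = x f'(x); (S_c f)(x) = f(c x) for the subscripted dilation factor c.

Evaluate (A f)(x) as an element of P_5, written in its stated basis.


θ f = 6x^3 - 2x^2
D θ f = 18x^2 - 4x
θ f = 6x^3 - 2x^2
θ θ f = 18x^3 - 4x^2
(D ∘ θ + θ ∘ θ) f = 18x^3 + 14x^2 - 4x
S_{1/2} f = (1/4)x^3 - (1/4)x^2
S_{1/2} S_{1/2} f = (1/32)x^3 - (1/16)x^2
((D ∘ θ + θ ∘ θ) + (S_{1/2})^2) f = (577/32)x^3 + (223/16)x^2 - 4x

the result is g(x) = (577/32)x^3 + (223/16)x^2 - 4x


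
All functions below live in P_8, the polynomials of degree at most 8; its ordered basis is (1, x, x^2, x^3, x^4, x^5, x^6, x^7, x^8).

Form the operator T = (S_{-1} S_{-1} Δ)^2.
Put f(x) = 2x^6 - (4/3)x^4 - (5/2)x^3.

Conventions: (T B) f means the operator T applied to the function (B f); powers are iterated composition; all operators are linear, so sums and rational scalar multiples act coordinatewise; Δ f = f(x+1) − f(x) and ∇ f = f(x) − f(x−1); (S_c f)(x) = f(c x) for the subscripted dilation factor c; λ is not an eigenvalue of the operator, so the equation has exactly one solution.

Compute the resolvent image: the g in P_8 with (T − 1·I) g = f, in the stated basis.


g(x) = -2x^6 - (176/3)x^4 - (475/2)x^3 - 1124x^2 - 3193x - 13855/3

write g with unknown coordinates in the stated basis and equate coefficients in (T − 1·I) g = f
solving from the highest basis element down gives g = -2x^6 - (176/3)x^4 - (475/2)x^3 - 1124x^2 - 3193x - 13855/3
check: T g = -60x^4 - 240x^3 - 1124x^2 - 3193x - 13855/3
so T g − 1·g = 2x^6 - (4/3)x^4 - (5/2)x^3 = f ✓


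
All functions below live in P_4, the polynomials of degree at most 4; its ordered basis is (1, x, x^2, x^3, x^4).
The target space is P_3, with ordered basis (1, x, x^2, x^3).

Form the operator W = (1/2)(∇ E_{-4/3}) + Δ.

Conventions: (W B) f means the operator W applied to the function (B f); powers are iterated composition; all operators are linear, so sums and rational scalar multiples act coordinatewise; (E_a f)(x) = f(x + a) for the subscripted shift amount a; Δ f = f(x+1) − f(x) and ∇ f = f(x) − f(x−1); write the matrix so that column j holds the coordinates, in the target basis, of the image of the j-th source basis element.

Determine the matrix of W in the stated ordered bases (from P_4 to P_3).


the matrix is [[0, 3/2, -5/6, 37/6, -661/54]; [0, 0, 3, -5/2, 74/3]; [0, 0, 0, 9/2, -5]; [0, 0, 0, 0, 6]] (rows listed top to bottom)

image of 1: 0
image of x: 3/2
image of x^2: 3x - 5/6
image of x^3: (9/2)x^2 - (5/2)x + 37/6
image of x^4: 6x^3 - 5x^2 + (74/3)x - 661/54
each image's coordinates form column j of the matrix


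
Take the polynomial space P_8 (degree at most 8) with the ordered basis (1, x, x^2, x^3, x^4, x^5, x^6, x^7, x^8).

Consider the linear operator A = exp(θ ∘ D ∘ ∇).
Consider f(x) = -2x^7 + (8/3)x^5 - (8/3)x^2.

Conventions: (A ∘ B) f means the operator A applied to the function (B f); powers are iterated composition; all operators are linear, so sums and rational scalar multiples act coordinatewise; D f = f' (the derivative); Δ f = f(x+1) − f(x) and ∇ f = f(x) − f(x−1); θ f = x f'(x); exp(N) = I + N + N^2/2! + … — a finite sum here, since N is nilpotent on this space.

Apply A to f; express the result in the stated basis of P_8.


order-1 term: -420x^5 + 840x^4 - 680x^3 + 260x^2 - (92/3)x
order-2 term: -12600x^3 + 22680x^2 - 11280x
order-3 term: -25200x
the series for exp(θ ∘ D ∘ ∇) f terminates at order 3
exp(θ ∘ D ∘ ∇) f = -2x^7 - (1252/3)x^5 + 840x^4 - 13280x^3 + (68812/3)x^2 - (109532/3)x

the result is g(x) = -2x^7 - (1252/3)x^5 + 840x^4 - 13280x^3 + (68812/3)x^2 - (109532/3)x


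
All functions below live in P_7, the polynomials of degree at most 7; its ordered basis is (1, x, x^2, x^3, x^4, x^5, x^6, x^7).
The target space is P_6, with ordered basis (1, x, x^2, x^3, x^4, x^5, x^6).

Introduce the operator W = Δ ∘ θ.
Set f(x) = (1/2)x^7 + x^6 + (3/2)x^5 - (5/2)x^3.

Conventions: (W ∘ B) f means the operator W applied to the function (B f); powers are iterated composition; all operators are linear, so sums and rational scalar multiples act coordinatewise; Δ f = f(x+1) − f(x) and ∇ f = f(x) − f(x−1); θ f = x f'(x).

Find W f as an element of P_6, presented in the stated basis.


θ f = (7/2)x^7 + 6x^6 + (15/2)x^5 - (15/2)x^3
Δ θ f = (49/2)x^6 + (219/2)x^5 + 250x^4 + (635/2)x^3 + 216x^2 + (151/2)x + 19/2

the image equals g(x) = (49/2)x^6 + (219/2)x^5 + 250x^4 + (635/2)x^3 + 216x^2 + (151/2)x + 19/2


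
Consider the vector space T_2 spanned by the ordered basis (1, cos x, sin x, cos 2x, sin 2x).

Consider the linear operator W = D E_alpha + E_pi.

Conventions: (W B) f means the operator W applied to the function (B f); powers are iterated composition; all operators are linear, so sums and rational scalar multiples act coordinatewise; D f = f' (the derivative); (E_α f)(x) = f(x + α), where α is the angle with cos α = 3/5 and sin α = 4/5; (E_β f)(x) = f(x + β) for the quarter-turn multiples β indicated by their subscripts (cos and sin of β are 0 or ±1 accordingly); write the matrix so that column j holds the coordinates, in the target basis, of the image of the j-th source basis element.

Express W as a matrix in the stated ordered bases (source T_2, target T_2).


the matrix is [[1, 0, 0, 0, 0]; [0, -9/5, 3/5, 0, 0]; [0, -3/5, -9/5, 0, 0]; [0, 0, 0, -23/25, -14/25]; [0, 0, 0, 14/25, -23/25]] (rows listed top to bottom)

image of 1: 1
image of cos x: -(9/5)cos x - (3/5)sin x
image of sin x: (3/5)cos x - (9/5)sin x
image of cos 2x: -(23/25)cos 2x + (14/25)sin 2x
image of sin 2x: -(14/25)cos 2x - (23/25)sin 2x
each image's coordinates form column j of the matrix


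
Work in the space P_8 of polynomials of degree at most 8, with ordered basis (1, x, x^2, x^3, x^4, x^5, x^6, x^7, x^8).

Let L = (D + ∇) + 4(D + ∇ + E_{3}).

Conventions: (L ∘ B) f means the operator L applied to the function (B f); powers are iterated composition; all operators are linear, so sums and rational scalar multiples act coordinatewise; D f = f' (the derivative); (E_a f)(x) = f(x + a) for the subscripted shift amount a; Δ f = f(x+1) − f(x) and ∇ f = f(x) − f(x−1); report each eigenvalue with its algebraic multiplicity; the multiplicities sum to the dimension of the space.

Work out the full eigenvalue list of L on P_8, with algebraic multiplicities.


image of 1: 4
image of x: 4x + 22
image of x^2: 4x^2 + 44x + 31
image of x^3: 4x^3 + 66x^2 + 93x + 113
image of x^4: 4x^4 + 88x^3 + 186x^2 + 452x + 319
image of x^5: 4x^5 + 110x^4 + 310x^3 + 1130x^2 + 1595x + 977
image of x^6: 4x^6 + 132x^5 + 465x^4 + 2260x^3 + 4785x^2 + 5862x + 2911
image of x^7: 4x^7 + 154x^6 + 651x^5 + 3955x^4 + 11165x^3 + 20517x^2 + 20377x + 8753
image of x^8: 4x^8 + 176x^7 + 868x^6 + 6328x^5 + 22330x^4 + 54712x^3 + 81508x^2 + 70024x + 26239
the matrix is upper triangular; its diagonal is (4, 4, 4, 4, 4, 4, 4, 4, 4)
for a triangular matrix the eigenvalues are the diagonal entries, with algebraic multiplicity their repetition count

λ = 4 (multiplicity 9)


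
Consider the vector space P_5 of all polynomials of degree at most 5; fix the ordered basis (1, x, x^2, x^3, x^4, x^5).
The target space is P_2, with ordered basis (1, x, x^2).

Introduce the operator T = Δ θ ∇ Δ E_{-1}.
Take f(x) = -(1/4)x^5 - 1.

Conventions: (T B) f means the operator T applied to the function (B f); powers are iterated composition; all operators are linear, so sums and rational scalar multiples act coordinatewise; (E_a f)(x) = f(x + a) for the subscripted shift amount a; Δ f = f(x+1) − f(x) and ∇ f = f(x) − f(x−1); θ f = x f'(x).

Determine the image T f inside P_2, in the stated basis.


the result is g(x) = -45x^2 + 15x - 5/2

E_{-1} f = -(1/4)x^5 + (5/4)x^4 - (5/2)x^3 + (5/2)x^2 - (5/4)x - 3/4
Δ E_{-1} f = -(5/4)x^4 + (5/2)x^3 - (5/2)x^2 + (5/4)x - 1/4
∇ (Δ E_{-1}) f = -5x^3 + 15x^2 - (35/2)x + 15/2
θ ∇ (Δ E_{-1}) f = -15x^3 + 30x^2 - (35/2)x
Δ (θ ∇) (Δ E_{-1}) f = -45x^2 + 15x - 5/2


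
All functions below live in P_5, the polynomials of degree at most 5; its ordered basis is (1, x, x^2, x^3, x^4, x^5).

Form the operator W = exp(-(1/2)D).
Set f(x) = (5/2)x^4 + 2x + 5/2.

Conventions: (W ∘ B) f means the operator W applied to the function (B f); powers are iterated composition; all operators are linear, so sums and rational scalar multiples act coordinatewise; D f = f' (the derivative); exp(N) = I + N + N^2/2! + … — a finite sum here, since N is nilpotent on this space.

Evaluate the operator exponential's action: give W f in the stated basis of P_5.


order-1 term: -5x^3 - 1
order-2 term: (15/4)x^2
order-3 term: -(5/4)x
order-4 term: 5/32
the series for exp(-(1/2)D) f terminates at order 4
exp(-(1/2)D) f = (5/2)x^4 - 5x^3 + (15/4)x^2 + (3/4)x + 53/32

the image equals g(x) = (5/2)x^4 - 5x^3 + (15/4)x^2 + (3/4)x + 53/32


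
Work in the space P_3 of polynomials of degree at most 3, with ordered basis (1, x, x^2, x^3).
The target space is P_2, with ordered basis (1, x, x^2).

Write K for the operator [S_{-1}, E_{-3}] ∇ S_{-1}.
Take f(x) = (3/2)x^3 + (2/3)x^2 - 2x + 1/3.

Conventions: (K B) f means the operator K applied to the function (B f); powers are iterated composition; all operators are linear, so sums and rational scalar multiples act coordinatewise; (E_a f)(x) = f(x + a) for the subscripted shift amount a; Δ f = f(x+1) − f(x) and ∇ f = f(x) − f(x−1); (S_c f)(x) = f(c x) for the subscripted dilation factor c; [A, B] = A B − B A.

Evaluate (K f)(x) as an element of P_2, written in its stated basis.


the result is g(x) = -54x - 35

S_{-1} f = -(3/2)x^3 + (2/3)x^2 + 2x + 1/3
∇ S_{-1} f = -(9/2)x^2 + (35/6)x - 1/6
E_{-3} ∇ S_{-1} f = -(9/2)x^2 + (197/6)x - 349/6
S_{-1} E_{-3} ∇ S_{-1} f = -(9/2)x^2 - (197/6)x - 349/6
S_{-1} ∇ S_{-1} f = -(9/2)x^2 - (35/6)x - 1/6
E_{-3} S_{-1} ∇ S_{-1} f = -(9/2)x^2 + (127/6)x - 139/6
[S_{-1}, E_{-3}] ∇ S_{-1} f = -54x - 35


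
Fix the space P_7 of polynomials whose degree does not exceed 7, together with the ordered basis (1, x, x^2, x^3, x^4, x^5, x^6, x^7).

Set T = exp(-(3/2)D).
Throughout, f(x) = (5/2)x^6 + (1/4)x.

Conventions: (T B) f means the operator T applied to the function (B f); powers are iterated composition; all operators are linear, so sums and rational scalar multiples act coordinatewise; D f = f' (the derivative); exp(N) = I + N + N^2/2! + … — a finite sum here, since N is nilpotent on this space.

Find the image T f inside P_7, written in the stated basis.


the image equals g(x) = (5/2)x^6 - (45/2)x^5 + (675/8)x^4 - (675/4)x^3 + (6075/32)x^2 - (3637/32)x + 3597/128

order-1 term: -(45/2)x^5 - 3/8
order-2 term: (675/8)x^4
order-3 term: -(675/4)x^3
order-4 term: (6075/32)x^2
order-5 term: -(3645/32)x
order-6 term: 3645/128
the series for exp(-(3/2)D) f terminates at order 6
exp(-(3/2)D) f = (5/2)x^6 - (45/2)x^5 + (675/8)x^4 - (675/4)x^3 + (6075/32)x^2 - (3637/32)x + 3597/128


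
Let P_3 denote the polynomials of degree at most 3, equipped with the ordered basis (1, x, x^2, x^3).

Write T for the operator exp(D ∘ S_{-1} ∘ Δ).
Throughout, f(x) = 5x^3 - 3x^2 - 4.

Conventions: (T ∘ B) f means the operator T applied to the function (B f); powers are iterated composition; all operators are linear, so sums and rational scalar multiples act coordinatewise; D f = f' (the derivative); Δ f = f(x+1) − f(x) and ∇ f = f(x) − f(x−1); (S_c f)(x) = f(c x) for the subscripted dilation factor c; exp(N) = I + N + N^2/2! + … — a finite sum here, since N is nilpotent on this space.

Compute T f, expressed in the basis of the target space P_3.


order-1 term: 30x - 9
the series for exp(D ∘ S_{-1} ∘ Δ) f terminates at order 1
exp(D ∘ S_{-1} ∘ Δ) f = 5x^3 - 3x^2 + 30x - 13

the result is g(x) = 5x^3 - 3x^2 + 30x - 13


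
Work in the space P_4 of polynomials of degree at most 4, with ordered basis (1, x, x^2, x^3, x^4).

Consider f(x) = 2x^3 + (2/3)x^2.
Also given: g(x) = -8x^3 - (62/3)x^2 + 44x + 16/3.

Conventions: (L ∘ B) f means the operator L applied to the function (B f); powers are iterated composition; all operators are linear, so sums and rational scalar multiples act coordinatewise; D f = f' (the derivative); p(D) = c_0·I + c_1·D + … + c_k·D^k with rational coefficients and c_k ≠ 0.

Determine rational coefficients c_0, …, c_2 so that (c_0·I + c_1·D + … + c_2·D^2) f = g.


D^0 f = 2x^3 + (2/3)x^2
D^1 f = 6x^2 + (4/3)x
D^2 f = 12x + 4/3
matching coefficients of g against c_0 f + c_1 Df + … from the top degree down determines the c_i
solution: c_0 = -4, c_1 = -3, c_2 = 4

c_0 = -4, c_1 = -3, c_2 = 4


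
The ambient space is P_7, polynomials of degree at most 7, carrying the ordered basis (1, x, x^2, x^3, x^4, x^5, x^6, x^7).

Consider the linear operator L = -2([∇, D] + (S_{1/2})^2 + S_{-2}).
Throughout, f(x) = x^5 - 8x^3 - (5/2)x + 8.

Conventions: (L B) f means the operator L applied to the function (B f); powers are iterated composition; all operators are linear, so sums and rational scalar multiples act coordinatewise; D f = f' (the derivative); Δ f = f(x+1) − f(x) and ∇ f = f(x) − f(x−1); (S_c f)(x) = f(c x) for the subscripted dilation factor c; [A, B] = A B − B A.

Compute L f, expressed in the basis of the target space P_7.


the result is g(x) = (32767/512)x^5 - (511/4)x^3 - (35/4)x - 32

D f = 5x^4 - 24x^2 - 5/2
∇ D f = 20x^3 - 30x^2 - 28x + 19
∇ f = 5x^4 - 10x^3 - 14x^2 + 19x - 19/2
D ∇ f = 20x^3 - 30x^2 - 28x + 19
[∇, D] f = 0
S_{1/2} f = (1/32)x^5 - x^3 - (5/4)x + 8
S_{1/2} S_{1/2} f = (1/1024)x^5 - (1/8)x^3 - (5/8)x + 8
S_{-2} f = -32x^5 + 64x^3 + 5x + 8
([∇, D] + (S_{1/2})^2 + S_{-2}) f = -(32767/1024)x^5 + (511/8)x^3 + (35/8)x + 16
(-2([∇, D] + (S_{1/2})^2 + S_{-2})) f = (32767/512)x^5 - (511/4)x^3 - (35/4)x - 32


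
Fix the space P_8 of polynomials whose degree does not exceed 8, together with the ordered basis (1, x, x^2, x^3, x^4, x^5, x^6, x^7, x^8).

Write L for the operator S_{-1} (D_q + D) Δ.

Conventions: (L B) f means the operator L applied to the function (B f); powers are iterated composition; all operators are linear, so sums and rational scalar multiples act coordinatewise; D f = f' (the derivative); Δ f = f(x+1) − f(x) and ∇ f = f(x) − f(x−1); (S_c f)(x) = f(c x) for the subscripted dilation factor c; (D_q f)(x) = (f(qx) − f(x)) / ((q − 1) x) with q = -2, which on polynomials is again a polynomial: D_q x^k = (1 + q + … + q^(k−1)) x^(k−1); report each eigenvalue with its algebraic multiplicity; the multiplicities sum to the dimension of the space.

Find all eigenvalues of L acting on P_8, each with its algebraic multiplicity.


λ = 0 (multiplicity 9)

image of 1: 0
image of x: 0
image of x^2: 4
image of x^3: -3x + 6
image of x^4: 24x^2 - 6x + 8
image of x^5: 5x^3 + 60x^2 - 10x + 10
image of x^6: 96x^4 + 15x^3 + 120x^2 - 15x + 12
image of x^7: 105x^5 + 336x^4 + 35x^3 + 210x^2 - 21x + 14
image of x^8: 400x^6 + 420x^5 + 896x^4 + 70x^3 + 336x^2 - 28x + 16
the matrix is upper triangular; its diagonal is (0, 0, 0, 0, 0, 0, 0, 0, 0)
for a triangular matrix the eigenvalues are the diagonal entries, with algebraic multiplicity their repetition count


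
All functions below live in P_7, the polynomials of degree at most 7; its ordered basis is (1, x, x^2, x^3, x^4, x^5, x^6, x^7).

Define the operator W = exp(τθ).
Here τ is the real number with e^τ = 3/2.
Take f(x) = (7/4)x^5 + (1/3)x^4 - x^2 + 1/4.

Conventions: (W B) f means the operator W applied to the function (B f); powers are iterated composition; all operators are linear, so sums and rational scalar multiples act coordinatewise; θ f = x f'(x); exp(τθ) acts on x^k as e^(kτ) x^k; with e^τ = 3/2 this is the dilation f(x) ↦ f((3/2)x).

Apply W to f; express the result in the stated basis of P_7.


g(x) = (1701/128)x^5 + (27/16)x^4 - (9/4)x^2 + 1/4

exp(τθ) x^k = e^(kτ) x^k; with e^τ = 3/2 this sends x^k to (3/2)^k x^k
x^2 ↦ 9/4 x^2
x^4 ↦ 81/16 x^4
x^5 ↦ 243/32 x^5
applying this coordinatewise to f: exp(τθ) f = (1701/128)x^5 + (27/16)x^4 - (9/4)x^2 + 1/4


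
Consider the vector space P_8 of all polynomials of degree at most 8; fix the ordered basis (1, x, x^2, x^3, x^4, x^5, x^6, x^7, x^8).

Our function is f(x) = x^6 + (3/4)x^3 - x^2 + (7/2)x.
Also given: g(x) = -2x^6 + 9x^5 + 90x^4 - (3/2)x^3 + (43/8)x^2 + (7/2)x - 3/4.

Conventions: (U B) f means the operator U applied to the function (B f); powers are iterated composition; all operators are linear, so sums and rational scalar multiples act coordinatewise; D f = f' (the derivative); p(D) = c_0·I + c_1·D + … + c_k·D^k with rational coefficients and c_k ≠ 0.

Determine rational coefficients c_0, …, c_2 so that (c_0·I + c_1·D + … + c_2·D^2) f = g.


D^0 f = x^6 + (3/4)x^3 - x^2 + (7/2)x
D^1 f = 6x^5 + (9/4)x^2 - 2x + 7/2
D^2 f = 30x^4 + (9/2)x - 2
matching coefficients of g against c_0 f + c_1 Df + … from the top degree down determines the c_i
solution: c_0 = -2, c_1 = 3/2, c_2 = 3

c_0 = -2, c_1 = 3/2, c_2 = 3


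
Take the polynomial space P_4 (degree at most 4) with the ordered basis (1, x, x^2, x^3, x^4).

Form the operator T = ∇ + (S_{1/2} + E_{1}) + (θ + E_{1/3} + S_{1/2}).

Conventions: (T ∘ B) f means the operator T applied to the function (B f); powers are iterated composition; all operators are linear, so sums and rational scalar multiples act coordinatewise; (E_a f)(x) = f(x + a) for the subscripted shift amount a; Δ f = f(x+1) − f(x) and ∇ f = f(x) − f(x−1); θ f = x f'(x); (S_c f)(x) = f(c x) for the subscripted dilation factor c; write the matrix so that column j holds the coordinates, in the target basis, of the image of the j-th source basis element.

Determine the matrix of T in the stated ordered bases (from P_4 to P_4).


the matrix is [[4, 7/3, 1/9, 55/27, 1/81]; [0, 4, 14/3, 1/3, 220/27]; [0, 0, 9/2, 7, 2/3]; [0, 0, 0, 21/4, 28/3]; [0, 0, 0, 0, 49/8]] (rows listed top to bottom)

image of 1: 4
image of x: 4x + 7/3
image of x^2: (9/2)x^2 + (14/3)x + 1/9
image of x^3: (21/4)x^3 + 7x^2 + (1/3)x + 55/27
image of x^4: (49/8)x^4 + (28/3)x^3 + (2/3)x^2 + (220/27)x + 1/81
each image's coordinates form column j of the matrix


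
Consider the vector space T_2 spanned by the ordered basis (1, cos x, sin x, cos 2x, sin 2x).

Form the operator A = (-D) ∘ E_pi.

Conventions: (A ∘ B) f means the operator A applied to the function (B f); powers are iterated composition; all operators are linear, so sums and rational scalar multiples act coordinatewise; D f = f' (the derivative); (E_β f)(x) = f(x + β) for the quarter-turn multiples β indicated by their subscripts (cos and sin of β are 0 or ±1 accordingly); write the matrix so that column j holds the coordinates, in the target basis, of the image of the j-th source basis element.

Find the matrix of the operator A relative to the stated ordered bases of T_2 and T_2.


image of 1: 0
image of cos x: -sin x
image of sin x: cos x
image of cos 2x: 2sin 2x
image of sin 2x: -2cos 2x
each image's coordinates form column j of the matrix

the matrix is [[0, 0, 0, 0, 0]; [0, 0, 1, 0, 0]; [0, -1, 0, 0, 0]; [0, 0, 0, 0, -2]; [0, 0, 0, 2, 0]] (rows listed top to bottom)


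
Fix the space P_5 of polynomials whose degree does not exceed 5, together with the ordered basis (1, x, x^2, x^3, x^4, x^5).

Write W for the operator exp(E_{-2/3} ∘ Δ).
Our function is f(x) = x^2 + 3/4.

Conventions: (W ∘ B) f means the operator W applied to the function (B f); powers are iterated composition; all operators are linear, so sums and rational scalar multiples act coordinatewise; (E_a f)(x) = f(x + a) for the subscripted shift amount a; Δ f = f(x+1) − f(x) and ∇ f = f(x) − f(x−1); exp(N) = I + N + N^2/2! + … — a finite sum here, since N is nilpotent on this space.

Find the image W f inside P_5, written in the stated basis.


the result is g(x) = x^2 + 2x + 17/12

order-1 term: 2x - 1/3
order-2 term: 1
the series for exp(E_{-2/3} ∘ Δ) f terminates at order 2
exp(E_{-2/3} ∘ Δ) f = x^2 + 2x + 17/12


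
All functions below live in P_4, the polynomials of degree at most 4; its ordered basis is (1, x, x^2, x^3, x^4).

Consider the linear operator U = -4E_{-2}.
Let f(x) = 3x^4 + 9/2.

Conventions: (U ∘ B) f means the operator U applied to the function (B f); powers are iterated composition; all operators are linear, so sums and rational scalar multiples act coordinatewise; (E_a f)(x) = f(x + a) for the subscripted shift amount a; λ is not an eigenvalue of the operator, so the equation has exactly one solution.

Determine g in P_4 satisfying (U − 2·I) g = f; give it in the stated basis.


write g with unknown coordinates in the stated basis and equate coefficients in (U − 2·I) g = f
solving from the highest basis element down gives g = -(1/2)x^4 - (8/3)x^3 - (8/3)x^2 + (32/9)x + 239/108
check: U g = 2x^4 - (16/3)x^3 - (16/3)x^2 + (64/9)x + 241/27
so U g − 2·g = 3x^4 + 9/2 = f ✓

the result is g(x) = -(1/2)x^4 - (8/3)x^3 - (8/3)x^2 + (32/9)x + 239/108


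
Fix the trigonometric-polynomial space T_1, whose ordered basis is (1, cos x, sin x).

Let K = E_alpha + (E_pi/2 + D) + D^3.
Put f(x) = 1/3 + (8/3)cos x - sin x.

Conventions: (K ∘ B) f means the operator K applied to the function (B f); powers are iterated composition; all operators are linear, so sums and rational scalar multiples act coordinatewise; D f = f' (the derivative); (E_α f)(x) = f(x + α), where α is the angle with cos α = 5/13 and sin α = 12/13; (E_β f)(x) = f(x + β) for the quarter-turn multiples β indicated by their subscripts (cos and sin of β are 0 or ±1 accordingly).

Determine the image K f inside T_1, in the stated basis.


the image equals g(x) = 2/3 - (35/39)cos x - (215/39)sin x

E_alpha f = 1/3 + (4/39)cos x - (37/13)sin x
E_pi/2 f = 1/3 - cos x - (8/3)sin x
D f = -cos x - (8/3)sin x
(E_pi/2 + D) f = 1/3 - 2cos x - (16/3)sin x
D f = -cos x - (8/3)sin x
D D f = -(8/3)cos x + sin x
D D D f = cos x + (8/3)sin x
(E_alpha + (E_pi/2 + D) + D^3) f = 2/3 - (35/39)cos x - (215/39)sin x


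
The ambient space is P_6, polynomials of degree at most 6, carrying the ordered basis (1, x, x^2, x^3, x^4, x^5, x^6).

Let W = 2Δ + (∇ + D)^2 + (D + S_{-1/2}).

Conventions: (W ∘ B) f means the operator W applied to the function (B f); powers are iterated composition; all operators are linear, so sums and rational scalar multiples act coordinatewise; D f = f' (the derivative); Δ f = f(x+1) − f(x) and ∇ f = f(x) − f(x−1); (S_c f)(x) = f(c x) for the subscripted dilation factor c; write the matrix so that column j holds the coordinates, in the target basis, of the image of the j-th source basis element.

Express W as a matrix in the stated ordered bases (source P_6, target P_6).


image of 1: 1
image of x: -(1/2)x + 3
image of x^2: (1/4)x^2 + 6x + 10
image of x^3: -(1/8)x^3 + 9x^2 + 30x - 10
image of x^4: (1/16)x^4 + 12x^3 + 60x^2 - 40x + 24
image of x^5: -(1/32)x^5 + 15x^4 + 100x^3 - 100x^2 + 120x - 38
image of x^6: (1/64)x^6 + 18x^5 + 150x^4 - 200x^3 + 360x^2 - 228x + 76
each image's coordinates form column j of the matrix

the matrix is [[1, 3, 10, -10, 24, -38, 76]; [0, -1/2, 6, 30, -40, 120, -228]; [0, 0, 1/4, 9, 60, -100, 360]; [0, 0, 0, -1/8, 12, 100, -200]; [0, 0, 0, 0, 1/16, 15, 150]; [0, 0, 0, 0, 0, -1/32, 18]; [0, 0, 0, 0, 0, 0, 1/64]] (rows listed top to bottom)


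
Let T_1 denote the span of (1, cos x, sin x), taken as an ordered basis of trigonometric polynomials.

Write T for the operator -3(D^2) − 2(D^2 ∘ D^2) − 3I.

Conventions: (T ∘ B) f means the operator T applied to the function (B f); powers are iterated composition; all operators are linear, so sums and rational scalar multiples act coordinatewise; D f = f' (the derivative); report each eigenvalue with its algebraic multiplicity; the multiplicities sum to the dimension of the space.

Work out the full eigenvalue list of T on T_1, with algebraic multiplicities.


image of 1: -3
image of cos x: -2cos x
image of sin x: -2sin x
the matrix is diagonal; its diagonal is (-3, -2, -2)
for a triangular matrix the eigenvalues are the diagonal entries, with algebraic multiplicity their repetition count

λ = -3 (multiplicity 1), λ = -2 (multiplicity 2)


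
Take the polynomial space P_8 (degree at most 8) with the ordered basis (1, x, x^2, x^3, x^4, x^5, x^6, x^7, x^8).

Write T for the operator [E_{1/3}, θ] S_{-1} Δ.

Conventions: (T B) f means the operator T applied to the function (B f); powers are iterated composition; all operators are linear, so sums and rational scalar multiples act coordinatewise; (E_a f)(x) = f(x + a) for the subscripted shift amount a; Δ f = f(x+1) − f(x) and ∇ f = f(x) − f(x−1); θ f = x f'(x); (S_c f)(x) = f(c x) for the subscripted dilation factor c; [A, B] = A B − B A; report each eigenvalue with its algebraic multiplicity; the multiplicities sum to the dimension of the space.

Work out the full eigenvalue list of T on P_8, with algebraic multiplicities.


λ = 0 (multiplicity 9)

image of 1: 0
image of x: 0
image of x^2: -2/3
image of x^3: 2x - 1/3
image of x^4: -4x^2 + (4/3)x - 4/9
image of x^5: (20/3)x^3 - (10/3)x^2 + (20/9)x - 25/81
image of x^6: -10x^4 + (20/3)x^3 - (20/3)x^2 + (50/27)x - 22/81
image of x^7: 14x^5 - (35/3)x^4 + (140/9)x^3 - (175/27)x^2 + (154/81)x - 49/243
image of x^8: -(56/3)x^6 + (56/3)x^5 - (280/9)x^4 + (1400/81)x^3 - (616/81)x^2 + (392/243)x - 344/2187
the matrix is upper triangular; its diagonal is (0, 0, 0, 0, 0, 0, 0, 0, 0)
for a triangular matrix the eigenvalues are the diagonal entries, with algebraic multiplicity their repetition count


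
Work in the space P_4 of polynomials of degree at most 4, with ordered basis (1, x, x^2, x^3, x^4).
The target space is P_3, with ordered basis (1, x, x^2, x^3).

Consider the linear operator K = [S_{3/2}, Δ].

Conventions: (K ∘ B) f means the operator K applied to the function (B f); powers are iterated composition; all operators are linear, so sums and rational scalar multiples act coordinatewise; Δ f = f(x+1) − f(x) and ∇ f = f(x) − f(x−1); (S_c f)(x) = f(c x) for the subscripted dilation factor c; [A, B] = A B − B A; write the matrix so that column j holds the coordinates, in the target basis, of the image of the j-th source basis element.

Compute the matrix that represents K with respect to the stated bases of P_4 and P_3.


image of 1: 0
image of x: -1/2
image of x^2: -(3/2)x - 5/4
image of x^3: -(27/8)x^2 - (45/8)x - 19/8
image of x^4: -(27/4)x^3 - (135/8)x^2 - (57/4)x - 65/16
each image's coordinates form column j of the matrix

the matrix is [[0, -1/2, -5/4, -19/8, -65/16]; [0, 0, -3/2, -45/8, -57/4]; [0, 0, 0, -27/8, -135/8]; [0, 0, 0, 0, -27/4]] (rows listed top to bottom)


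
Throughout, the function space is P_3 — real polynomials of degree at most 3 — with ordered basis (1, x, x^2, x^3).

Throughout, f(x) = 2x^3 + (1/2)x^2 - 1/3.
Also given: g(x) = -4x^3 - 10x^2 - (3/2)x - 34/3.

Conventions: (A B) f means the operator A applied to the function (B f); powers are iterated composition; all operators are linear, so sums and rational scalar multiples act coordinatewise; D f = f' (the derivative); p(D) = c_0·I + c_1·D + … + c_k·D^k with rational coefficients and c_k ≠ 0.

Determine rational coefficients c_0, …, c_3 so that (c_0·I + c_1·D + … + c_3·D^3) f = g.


D^0 f = 2x^3 + (1/2)x^2 - 1/3
D^1 f = 6x^2 + x
D^2 f = 12x + 1
D^3 f = 12
matching coefficients of g against c_0 f + c_1 Df + … from the top degree down determines the c_i
solution: c_0 = -2, c_1 = -3/2, c_2 = 0, c_3 = -1

c_0 = -2, c_1 = -3/2, c_2 = 0, c_3 = -1


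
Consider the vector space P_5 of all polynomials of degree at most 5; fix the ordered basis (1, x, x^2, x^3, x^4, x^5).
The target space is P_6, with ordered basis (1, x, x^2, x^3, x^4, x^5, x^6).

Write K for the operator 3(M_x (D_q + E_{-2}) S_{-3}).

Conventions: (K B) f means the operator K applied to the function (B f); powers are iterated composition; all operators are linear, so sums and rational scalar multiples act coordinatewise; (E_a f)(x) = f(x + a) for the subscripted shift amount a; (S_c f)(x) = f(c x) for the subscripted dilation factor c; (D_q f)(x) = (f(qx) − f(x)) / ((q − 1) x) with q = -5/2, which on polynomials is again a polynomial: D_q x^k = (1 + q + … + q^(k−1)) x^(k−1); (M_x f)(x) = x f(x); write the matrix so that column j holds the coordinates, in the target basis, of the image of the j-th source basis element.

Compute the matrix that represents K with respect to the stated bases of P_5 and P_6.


image of 1: 3x
image of x: -9x^2 + 9x
image of x^2: 27x^3 - (297/2)x^2 + 108x
image of x^3: -81x^4 + (405/4)x^3 - 972x^2 + 648x
image of x^4: 243x^5 - (36693/8)x^4 + 5832x^3 - 7776x^2 + 3888x
image of x^5: -729x^6 - (212139/16)x^5 - 29160x^4 + 58320x^3 - 58320x^2 + 23328x
each image's coordinates form column j of the matrix

the matrix is [[0, 0, 0, 0, 0, 0]; [3, 9, 108, 648, 3888, 23328]; [0, -9, -297/2, -972, -7776, -58320]; [0, 0, 27, 405/4, 5832, 58320]; [0, 0, 0, -81, -36693/8, -29160]; [0, 0, 0, 0, 243, -212139/16]; [0, 0, 0, 0, 0, -729]] (rows listed top to bottom)


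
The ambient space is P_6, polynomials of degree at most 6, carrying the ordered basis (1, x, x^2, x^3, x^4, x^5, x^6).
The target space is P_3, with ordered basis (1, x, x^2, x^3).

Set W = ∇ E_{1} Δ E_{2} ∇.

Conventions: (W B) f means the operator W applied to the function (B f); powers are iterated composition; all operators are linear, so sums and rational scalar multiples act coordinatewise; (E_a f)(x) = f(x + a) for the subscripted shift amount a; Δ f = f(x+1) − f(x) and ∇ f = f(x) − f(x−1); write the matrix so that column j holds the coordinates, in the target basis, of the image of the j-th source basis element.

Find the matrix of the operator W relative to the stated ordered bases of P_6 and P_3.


the matrix is [[0, 0, 0, 6, 60, 390, 2100]; [0, 0, 0, 0, 24, 300, 2340]; [0, 0, 0, 0, 0, 60, 900]; [0, 0, 0, 0, 0, 0, 120]] (rows listed top to bottom)

image of 1: 0
image of x: 0
image of x^2: 0
image of x^3: 6
image of x^4: 24x + 60
image of x^5: 60x^2 + 300x + 390
image of x^6: 120x^3 + 900x^2 + 2340x + 2100
each image's coordinates form column j of the matrix


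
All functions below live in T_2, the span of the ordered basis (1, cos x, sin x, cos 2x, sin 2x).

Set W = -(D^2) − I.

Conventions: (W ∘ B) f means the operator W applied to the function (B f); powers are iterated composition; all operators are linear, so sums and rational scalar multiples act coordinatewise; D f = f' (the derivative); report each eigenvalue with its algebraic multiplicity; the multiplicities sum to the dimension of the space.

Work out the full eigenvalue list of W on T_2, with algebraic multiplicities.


λ = -1 (multiplicity 1), λ = 0 (multiplicity 2), λ = 3 (multiplicity 2)

image of 1: -1
image of cos x: 0
image of sin x: 0
image of cos 2x: 3cos 2x
image of sin 2x: 3sin 2x
the matrix is diagonal; its diagonal is (-1, 0, 0, 3, 3)
for a triangular matrix the eigenvalues are the diagonal entries, with algebraic multiplicity their repetition count


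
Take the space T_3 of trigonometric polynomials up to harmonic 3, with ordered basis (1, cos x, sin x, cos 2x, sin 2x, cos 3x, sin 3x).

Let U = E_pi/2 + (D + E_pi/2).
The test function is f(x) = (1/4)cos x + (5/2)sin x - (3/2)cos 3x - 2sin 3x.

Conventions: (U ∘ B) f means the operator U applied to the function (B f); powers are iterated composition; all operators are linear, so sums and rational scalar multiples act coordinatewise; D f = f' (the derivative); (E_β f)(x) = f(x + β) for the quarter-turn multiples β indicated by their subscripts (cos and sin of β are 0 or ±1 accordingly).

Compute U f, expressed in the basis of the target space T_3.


E_pi/2 f = (5/2)cos x - (1/4)sin x + 2cos 3x - (3/2)sin 3x
D f = (5/2)cos x - (1/4)sin x - 6cos 3x + (9/2)sin 3x
E_pi/2 f = (5/2)cos x - (1/4)sin x + 2cos 3x - (3/2)sin 3x
(D + E_pi/2) f = 5cos x - (1/2)sin x - 4cos 3x + 3sin 3x
(E_pi/2 + (D + E_pi/2)) f = (15/2)cos x - (3/4)sin x - 2cos 3x + (3/2)sin 3x

g(x) = (15/2)cos x - (3/4)sin x - 2cos 3x + (3/2)sin 3x


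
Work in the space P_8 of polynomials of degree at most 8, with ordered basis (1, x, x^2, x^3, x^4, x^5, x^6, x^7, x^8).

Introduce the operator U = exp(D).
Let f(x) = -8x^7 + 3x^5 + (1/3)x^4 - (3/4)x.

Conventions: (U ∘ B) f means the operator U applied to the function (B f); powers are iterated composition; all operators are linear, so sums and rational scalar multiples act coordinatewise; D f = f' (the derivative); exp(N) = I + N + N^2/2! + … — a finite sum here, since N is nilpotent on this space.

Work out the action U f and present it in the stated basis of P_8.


order-1 term: -56x^6 + 15x^4 + (4/3)x^3 - 3/4
order-2 term: -168x^5 + 30x^3 + 2x^2
order-3 term: -280x^4 + 30x^2 + (4/3)x
order-4 term: -280x^3 + 15x + 1/3
order-5 term: -168x^2 + 3
order-6 term: -56x
order-7 term: -8
the series for exp(D) f terminates at order 7
exp(D) f = -8x^7 - 56x^6 - 165x^5 - (794/3)x^4 - (746/3)x^3 - 136x^2 - (485/12)x - 65/12

g(x) = -8x^7 - 56x^6 - 165x^5 - (794/3)x^4 - (746/3)x^3 - 136x^2 - (485/12)x - 65/12


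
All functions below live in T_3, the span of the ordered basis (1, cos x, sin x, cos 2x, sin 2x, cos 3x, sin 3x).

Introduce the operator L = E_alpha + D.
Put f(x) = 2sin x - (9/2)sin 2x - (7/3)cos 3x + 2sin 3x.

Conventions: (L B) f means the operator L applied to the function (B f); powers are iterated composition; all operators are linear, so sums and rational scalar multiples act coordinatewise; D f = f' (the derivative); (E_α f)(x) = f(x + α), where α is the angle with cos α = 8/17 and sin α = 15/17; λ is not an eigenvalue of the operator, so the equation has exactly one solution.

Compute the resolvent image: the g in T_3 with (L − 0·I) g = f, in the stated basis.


write g with unknown coordinates in the stated basis and equate coefficients in (L − 0·I) g = f
solving from the highest basis element down gives g = -cos x + (1/4)sin x + (3681/2405)cos 2x + (1449/4810)sin 2x - (3203/8655)cos 3x - (10753/11540)sin 3x
check: L g = 2sin x - (9/2)sin 2x - (7/3)cos 3x + 2sin 3x
so L g − 0·g = 2sin x - (9/2)sin 2x - (7/3)cos 3x + 2sin 3x = f ✓

g(x) = -cos x + (1/4)sin x + (3681/2405)cos 2x + (1449/4810)sin 2x - (3203/8655)cos 3x - (10753/11540)sin 3x


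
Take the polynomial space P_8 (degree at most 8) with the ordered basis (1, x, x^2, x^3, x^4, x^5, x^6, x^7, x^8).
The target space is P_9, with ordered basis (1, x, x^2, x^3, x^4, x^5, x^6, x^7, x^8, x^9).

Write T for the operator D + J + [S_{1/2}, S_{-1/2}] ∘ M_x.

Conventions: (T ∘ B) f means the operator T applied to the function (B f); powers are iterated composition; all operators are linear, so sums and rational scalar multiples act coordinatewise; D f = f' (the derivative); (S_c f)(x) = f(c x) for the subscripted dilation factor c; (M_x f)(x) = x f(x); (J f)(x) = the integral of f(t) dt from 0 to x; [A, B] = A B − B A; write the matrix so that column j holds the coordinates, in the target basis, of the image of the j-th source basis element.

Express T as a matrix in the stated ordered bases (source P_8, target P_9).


image of 1: x
image of x: (1/2)x^2 + 1
image of x^2: (1/3)x^3 + 2x
image of x^3: (1/4)x^4 + 3x^2
image of x^4: (1/5)x^5 + 4x^3
image of x^5: (1/6)x^6 + 5x^4
image of x^6: (1/7)x^7 + 6x^5
image of x^7: (1/8)x^8 + 7x^6
image of x^8: (1/9)x^9 + 8x^7
each image's coordinates form column j of the matrix

the matrix is [[0, 1, 0, 0, 0, 0, 0, 0, 0]; [1, 0, 2, 0, 0, 0, 0, 0, 0]; [0, 1/2, 0, 3, 0, 0, 0, 0, 0]; [0, 0, 1/3, 0, 4, 0, 0, 0, 0]; [0, 0, 0, 1/4, 0, 5, 0, 0, 0]; [0, 0, 0, 0, 1/5, 0, 6, 0, 0]; [0, 0, 0, 0, 0, 1/6, 0, 7, 0]; [0, 0, 0, 0, 0, 0, 1/7, 0, 8]; [0, 0, 0, 0, 0, 0, 0, 1/8, 0]; [0, 0, 0, 0, 0, 0, 0, 0, 1/9]] (rows listed top to bottom)


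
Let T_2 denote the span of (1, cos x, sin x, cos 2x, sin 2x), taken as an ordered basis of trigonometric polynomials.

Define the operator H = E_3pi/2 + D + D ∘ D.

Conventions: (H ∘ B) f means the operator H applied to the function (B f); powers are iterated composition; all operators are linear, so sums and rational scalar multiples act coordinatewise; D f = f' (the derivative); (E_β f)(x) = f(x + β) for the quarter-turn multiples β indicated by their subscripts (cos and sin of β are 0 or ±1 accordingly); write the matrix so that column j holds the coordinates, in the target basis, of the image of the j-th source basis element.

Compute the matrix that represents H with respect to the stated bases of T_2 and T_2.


image of 1: 1
image of cos x: -cos x
image of sin x: -sin x
image of cos 2x: -5cos 2x - 2sin 2x
image of sin 2x: 2cos 2x - 5sin 2x
each image's coordinates form column j of the matrix

the matrix is [[1, 0, 0, 0, 0]; [0, -1, 0, 0, 0]; [0, 0, -1, 0, 0]; [0, 0, 0, -5, 2]; [0, 0, 0, -2, -5]] (rows listed top to bottom)


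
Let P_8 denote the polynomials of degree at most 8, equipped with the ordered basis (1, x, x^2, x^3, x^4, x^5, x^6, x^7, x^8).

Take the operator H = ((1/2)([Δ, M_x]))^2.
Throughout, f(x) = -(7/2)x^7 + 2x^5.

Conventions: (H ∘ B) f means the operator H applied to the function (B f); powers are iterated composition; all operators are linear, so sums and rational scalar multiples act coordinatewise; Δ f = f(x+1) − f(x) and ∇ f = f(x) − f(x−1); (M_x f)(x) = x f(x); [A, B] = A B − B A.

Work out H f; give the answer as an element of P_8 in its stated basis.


g(x) = -(7/8)x^7 - (49/4)x^6 - 73x^5 - 240x^4 - 470x^3 - 548x^2 - 352x - 96

M_x f = -(7/2)x^8 + 2x^6
Δ M_x f = -28x^7 - 98x^6 - 184x^5 - 215x^4 - 156x^3 - 68x^2 - 16x - 3/2
Δ f = -(49/2)x^6 - (147/2)x^5 - (225/2)x^4 - (205/2)x^3 - (107/2)x^2 - (29/2)x - 3/2
M_x Δ f = -(49/2)x^7 - (147/2)x^6 - (225/2)x^5 - (205/2)x^4 - (107/2)x^3 - (29/2)x^2 - (3/2)x
[Δ, M_x] f = -(7/2)x^7 - (49/2)x^6 - (143/2)x^5 - (225/2)x^4 - (205/2)x^3 - (107/2)x^2 - (29/2)x - 3/2
((1/2)([Δ, M_x])) f = -(7/4)x^7 - (49/4)x^6 - (143/4)x^5 - (225/4)x^4 - (205/4)x^3 - (107/4)x^2 - (29/4)x - 3/4
M_x ((1/2)([Δ, M_x])) f = -(7/4)x^8 - (49/4)x^7 - (143/4)x^6 - (225/4)x^5 - (205/4)x^4 - (107/4)x^3 - (29/4)x^2 - (3/4)x
Δ M_x ((1/2)([Δ, M_x])) f = -14x^7 - (539/4)x^6 - (2279/4)x^5 - (5475/4)x^4 - (8037/4)x^3 - (7171/4)x^2 - (3581/4)x - 192
Δ ((1/2)([Δ, M_x])) f = -(49/4)x^6 - (441/4)x^5 - (1695/4)x^4 - (3555/4)x^3 - (4277/4)x^2 - (2787/4)x - 765/4
M_x Δ ((1/2)([Δ, M_x])) f = -(49/4)x^7 - (441/4)x^6 - (1695/4)x^5 - (3555/4)x^4 - (4277/4)x^3 - (2787/4)x^2 - (765/4)x
[Δ, M_x] ((1/2)([Δ, M_x])) f = -(7/4)x^7 - (49/2)x^6 - 146x^5 - 480x^4 - 940x^3 - 1096x^2 - 704x - 192
((1/2)([Δ, M_x])) ((1/2)([Δ, M_x])) f = -(7/8)x^7 - (49/4)x^6 - 73x^5 - 240x^4 - 470x^3 - 548x^2 - 352x - 96
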